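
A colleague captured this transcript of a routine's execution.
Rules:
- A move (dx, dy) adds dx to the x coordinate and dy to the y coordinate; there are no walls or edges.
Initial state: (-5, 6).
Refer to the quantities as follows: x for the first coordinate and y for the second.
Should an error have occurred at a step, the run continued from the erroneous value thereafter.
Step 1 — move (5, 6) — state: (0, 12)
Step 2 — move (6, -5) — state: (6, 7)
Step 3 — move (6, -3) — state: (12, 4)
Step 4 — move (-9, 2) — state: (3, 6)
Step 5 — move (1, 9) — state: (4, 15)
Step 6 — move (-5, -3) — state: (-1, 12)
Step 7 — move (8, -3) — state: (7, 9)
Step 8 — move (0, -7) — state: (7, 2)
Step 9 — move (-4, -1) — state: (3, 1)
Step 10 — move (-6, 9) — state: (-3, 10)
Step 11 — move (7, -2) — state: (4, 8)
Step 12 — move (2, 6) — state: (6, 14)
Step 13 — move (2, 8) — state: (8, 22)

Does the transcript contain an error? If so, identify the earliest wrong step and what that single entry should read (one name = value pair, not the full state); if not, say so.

Recomputing the run from the initial state:
step 1: x = 0, y = 12
step 2: x = 6, y = 7
step 3: x = 12, y = 4
step 4: x = 3, y = 6
step 5: x = 4, y = 15
step 6: x = -1, y = 12
step 7: x = 7, y = 9
step 8: x = 7, y = 2
step 9: x = 3, y = 1
step 10: x = -3, y = 10
step 11: x = 4, y = 8
step 12: x = 6, y = 14
step 13: x = 8, y = 22
This matches the transcript at every step.

no error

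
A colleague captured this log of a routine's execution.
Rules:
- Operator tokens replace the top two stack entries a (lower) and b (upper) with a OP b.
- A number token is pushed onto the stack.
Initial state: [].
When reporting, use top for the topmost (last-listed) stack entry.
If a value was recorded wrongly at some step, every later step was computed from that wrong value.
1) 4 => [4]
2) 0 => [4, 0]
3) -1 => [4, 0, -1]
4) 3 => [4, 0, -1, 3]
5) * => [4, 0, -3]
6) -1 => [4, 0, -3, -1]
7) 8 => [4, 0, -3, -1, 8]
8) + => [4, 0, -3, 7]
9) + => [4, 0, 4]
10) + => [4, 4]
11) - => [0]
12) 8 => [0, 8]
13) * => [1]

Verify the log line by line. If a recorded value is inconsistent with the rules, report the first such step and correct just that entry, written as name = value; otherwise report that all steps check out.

Recomputing the run from the initial state:
step 1: [4]
step 2: [4, 0]
step 3: [4, 0, -1]
step 4: [4, 0, -1, 3]
step 5: [4, 0, -3]
step 6: [4, 0, -3, -1]
step 7: [4, 0, -3, -1, 8]
step 8: [4, 0, -3, 7]
step 9: [4, 0, 4]
step 10: [4, 4]
step 11: [0]
step 12: [0, 8]
step 13: [0]
The first disagreement with the log is at step 13, where the value should be top = 0.

step 13, top = 0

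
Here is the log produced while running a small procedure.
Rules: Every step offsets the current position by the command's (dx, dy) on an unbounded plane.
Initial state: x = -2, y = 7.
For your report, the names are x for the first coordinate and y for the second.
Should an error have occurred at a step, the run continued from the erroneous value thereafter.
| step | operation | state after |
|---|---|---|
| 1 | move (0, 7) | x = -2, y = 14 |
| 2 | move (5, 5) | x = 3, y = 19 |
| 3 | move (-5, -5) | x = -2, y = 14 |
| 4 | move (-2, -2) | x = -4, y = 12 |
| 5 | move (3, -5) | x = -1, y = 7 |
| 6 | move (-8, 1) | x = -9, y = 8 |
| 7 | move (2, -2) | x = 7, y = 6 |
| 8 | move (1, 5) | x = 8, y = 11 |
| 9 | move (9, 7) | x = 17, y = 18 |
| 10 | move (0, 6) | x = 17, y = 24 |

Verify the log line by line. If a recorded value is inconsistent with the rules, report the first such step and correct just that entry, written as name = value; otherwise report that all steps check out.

step 7, x = -7

Recomputing the run from the initial state:
step 1: x = -2, y = 14
step 2: x = 3, y = 19
step 3: x = -2, y = 14
step 4: x = -4, y = 12
step 5: x = -1, y = 7
step 6: x = -9, y = 8
step 7: x = -7, y = 6
step 8: x = -6, y = 11
step 9: x = 3, y = 18
step 10: x = 3, y = 24
The first disagreement with the log is at step 7, where the value should be x = -7.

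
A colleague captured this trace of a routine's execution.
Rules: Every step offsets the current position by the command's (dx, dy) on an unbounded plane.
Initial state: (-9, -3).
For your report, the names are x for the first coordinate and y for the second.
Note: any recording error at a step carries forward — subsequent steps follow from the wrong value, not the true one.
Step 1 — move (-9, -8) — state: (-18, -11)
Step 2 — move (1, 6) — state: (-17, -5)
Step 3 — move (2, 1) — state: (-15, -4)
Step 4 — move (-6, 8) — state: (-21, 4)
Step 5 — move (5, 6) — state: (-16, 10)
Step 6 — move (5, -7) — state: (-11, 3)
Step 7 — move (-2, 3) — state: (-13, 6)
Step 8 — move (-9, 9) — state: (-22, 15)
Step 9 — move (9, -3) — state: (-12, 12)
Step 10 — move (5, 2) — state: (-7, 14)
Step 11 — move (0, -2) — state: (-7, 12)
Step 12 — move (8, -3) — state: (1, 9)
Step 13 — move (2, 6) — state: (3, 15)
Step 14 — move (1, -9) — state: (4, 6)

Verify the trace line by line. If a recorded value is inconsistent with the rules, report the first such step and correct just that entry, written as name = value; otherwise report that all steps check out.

Step 1: x = -9 + (-9) = -18, y = -3 + (-8) = -11 — same as recorded.
Step 2: x = -18 + (1) = -17, y = -11 + (6) = -5 — confirmed correct.
Step 3: x = -17 + (2) = -15, y = -5 + (1) = -4 — no discrepancy.
Step 4: x = -15 + (-6) = -21, y = -4 + (8) = 4 — agrees with the trace.
Step 5: x = -21 + (5) = -16, y = 4 + (6) = 10 — verified.
Step 6: x = -16 + (5) = -11, y = 10 + (-7) = 3 — confirmed correct.
Step 7: x = -11 + (-2) = -13, y = 3 + (3) = 6 — matches.
Step 8: x = -13 + (-9) = -22, y = 6 + (9) = 15 — agrees with the trace.
Step 9: x = -22 + (9) = -13, y = 15 + (-3) = 12 — this is not what the trace shows.
The earliest wrong entry is at step 9: it should read x = -13.

step 9, x = -13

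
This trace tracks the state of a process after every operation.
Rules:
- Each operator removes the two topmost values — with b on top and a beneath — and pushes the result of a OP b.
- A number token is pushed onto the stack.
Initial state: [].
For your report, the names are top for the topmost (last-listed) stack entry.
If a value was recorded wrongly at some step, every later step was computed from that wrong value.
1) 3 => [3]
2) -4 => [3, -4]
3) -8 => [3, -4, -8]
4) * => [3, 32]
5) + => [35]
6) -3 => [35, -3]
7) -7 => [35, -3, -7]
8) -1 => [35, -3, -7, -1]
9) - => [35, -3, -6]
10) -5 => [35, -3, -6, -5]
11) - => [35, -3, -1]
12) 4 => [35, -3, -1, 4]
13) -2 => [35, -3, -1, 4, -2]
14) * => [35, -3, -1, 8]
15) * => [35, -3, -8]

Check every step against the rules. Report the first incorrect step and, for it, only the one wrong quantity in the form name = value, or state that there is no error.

Recomputing the run from the initial state:
step 1: [3]
step 2: [3, -4]
step 3: [3, -4, -8]
step 4: [3, 32]
step 5: [35]
step 6: [35, -3]
step 7: [35, -3, -7]
step 8: [35, -3, -7, -1]
step 9: [35, -3, -6]
step 10: [35, -3, -6, -5]
step 11: [35, -3, -1]
step 12: [35, -3, -1, 4]
step 13: [35, -3, -1, 4, -2]
step 14: [35, -3, -1, -8]
step 15: [35, -3, 8]
The first disagreement with the trace is at step 14, where the value should be top = -8.

step 14, top = -8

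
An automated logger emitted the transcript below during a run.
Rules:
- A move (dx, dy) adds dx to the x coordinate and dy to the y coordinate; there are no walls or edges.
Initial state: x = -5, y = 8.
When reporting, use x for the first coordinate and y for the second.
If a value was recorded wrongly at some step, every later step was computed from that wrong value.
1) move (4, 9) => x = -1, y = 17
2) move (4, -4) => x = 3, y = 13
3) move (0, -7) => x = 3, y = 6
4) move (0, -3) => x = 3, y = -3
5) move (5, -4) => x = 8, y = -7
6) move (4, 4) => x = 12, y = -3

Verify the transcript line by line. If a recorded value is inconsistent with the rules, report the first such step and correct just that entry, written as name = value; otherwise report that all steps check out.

step 4, y = 3

step 1: x = -5 + (4) = -1, y = 8 + (9) = 17 -> confirmed correct
step 2: x = -1 + (4) = 3, y = 17 + (-4) = 13 -> exactly as logged
step 3: x = 3 + (0) = 3, y = 13 + (-7) = 6 -> confirmed correct
step 4: x = 3 + (0) = 3, y = 6 + (-3) = 3 -> the recorded entry deviates here
That makes step 4 the first incorrect line — y = 3 is what it should show.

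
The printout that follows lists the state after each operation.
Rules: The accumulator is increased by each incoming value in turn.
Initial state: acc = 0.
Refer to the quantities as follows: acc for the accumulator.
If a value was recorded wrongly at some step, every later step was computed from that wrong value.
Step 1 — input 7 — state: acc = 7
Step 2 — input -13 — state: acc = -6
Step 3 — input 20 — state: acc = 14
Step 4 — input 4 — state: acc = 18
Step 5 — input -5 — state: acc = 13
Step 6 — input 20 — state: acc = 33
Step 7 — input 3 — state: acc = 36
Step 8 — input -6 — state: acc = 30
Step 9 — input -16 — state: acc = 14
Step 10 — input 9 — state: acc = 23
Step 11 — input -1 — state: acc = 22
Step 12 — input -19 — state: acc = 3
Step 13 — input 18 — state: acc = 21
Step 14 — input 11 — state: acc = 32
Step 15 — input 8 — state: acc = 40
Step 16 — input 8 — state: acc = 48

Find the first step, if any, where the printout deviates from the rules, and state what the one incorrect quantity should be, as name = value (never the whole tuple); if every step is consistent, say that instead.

1. acc = 0 + 7 = 7 (verified)
2. acc = 7 + -13 = -6 (checks out)
3. acc = -6 + 20 = 14 (agrees with the printout)
4. acc = 14 + 4 = 18 (exactly as logged)
5. acc = 18 + -5 = 13 (checks out)
6. acc = 13 + 20 = 33 (no discrepancy)
7. acc = 33 + 3 = 36 (checks out)
8. acc = 36 + -6 = 30 (agrees with the printout)
9. acc = 30 + -16 = 14 (in agreement)
10. acc = 14 + 9 = 23 (confirmed correct)
11. acc = 23 + -1 = 22 (matches)
12. acc = 22 + -19 = 3 (matches)
13. acc = 3 + 18 = 21 (no discrepancy)
14. acc = 21 + 11 = 32 (confirmed correct)
15. acc = 32 + 8 = 40 (verified)
16. acc = 40 + 8 = 48 (verified)
Nothing is out of place; the run is error-free.

no error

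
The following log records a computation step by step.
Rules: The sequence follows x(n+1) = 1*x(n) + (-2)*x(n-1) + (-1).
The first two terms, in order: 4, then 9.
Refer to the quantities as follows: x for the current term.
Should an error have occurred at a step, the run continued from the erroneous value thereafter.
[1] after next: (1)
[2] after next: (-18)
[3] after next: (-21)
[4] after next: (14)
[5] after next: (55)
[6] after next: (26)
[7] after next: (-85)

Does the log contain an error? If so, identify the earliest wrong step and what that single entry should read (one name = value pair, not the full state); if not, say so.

step 1, x = 0

step 1: x = 1*(9) + (-2)*(4) + (-1) = 0 -> the log has a different value
Step 1 is the first one off; corrected, x = 0.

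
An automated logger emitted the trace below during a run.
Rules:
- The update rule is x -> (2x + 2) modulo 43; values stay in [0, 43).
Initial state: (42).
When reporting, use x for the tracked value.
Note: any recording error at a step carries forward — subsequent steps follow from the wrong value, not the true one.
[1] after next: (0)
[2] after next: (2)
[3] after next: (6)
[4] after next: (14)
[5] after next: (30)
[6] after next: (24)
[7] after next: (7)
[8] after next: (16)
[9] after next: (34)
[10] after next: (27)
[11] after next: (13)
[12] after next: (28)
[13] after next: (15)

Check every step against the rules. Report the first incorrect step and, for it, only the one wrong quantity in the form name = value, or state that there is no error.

step 6, x = 19

step 1: x = (2*42 + 2) mod 43 = 0 -> confirmed correct
step 2: x = (2*0 + 2) mod 43 = 2 -> exactly as logged
step 3: x = (2*2 + 2) mod 43 = 6 -> checks out
step 4: x = (2*6 + 2) mod 43 = 14 -> agrees with the trace
step 5: x = (2*14 + 2) mod 43 = 30 -> confirmed correct
step 6: x = (2*30 + 2) mod 43 = 19 -> the trace disagrees here
The audit stops at step 6: the recorded entry is wrong and should be x = 19.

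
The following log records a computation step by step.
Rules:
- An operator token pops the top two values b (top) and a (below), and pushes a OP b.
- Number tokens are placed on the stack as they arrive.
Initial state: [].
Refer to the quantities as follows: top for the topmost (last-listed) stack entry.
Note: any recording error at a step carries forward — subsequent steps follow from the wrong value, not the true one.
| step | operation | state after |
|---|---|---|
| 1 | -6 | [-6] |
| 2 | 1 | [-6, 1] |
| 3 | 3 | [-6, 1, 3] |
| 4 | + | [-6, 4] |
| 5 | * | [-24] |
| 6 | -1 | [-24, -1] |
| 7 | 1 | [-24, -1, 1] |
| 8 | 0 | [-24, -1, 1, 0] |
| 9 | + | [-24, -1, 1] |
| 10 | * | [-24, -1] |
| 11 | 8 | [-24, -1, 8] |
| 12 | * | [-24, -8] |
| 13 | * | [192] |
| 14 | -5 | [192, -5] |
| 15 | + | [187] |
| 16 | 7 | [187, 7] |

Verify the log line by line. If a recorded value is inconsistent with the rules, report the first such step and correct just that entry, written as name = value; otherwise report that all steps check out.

no error

1. push -6: top = -6 (checks out)
2. push 1: top = 1 (agrees with the log)
3. push 3: top = 3 (same as recorded)
4. 1 + 3 = 4 (matches)
5. -6 * 4 = -24 (checks out)
6. push -1: top = -1 (confirmed correct)
7. push 1: top = 1 (exactly as logged)
8. push 0: top = 0 (no discrepancy)
9. 1 + 0 = 1 (confirmed correct)
10. -1 * 1 = -1 (verified)
11. push 8: top = 8 (checks out)
12. -1 * 8 = -8 (agrees with the log)
13. -24 * -8 = 192 (verified)
14. push -5: top = -5 (same as recorded)
15. 192 + -5 = 187 (consistent with the log)
16. push 7: top = 7 (no discrepancy)
All steps check out; nothing to correct.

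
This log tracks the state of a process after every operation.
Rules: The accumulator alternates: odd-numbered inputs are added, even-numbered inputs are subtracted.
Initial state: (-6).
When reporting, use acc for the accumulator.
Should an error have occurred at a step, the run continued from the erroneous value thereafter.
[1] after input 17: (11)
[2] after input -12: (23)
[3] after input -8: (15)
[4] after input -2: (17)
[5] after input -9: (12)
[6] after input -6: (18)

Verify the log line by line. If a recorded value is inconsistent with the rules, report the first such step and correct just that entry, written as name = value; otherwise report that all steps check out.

Recomputing the run from the initial state:
step 1: acc = 11
step 2: acc = 23
step 3: acc = 15
step 4: acc = 17
step 5: acc = 8
step 6: acc = 14
The first disagreement with the log is at step 5, where the value should be acc = 8.

step 5, acc = 8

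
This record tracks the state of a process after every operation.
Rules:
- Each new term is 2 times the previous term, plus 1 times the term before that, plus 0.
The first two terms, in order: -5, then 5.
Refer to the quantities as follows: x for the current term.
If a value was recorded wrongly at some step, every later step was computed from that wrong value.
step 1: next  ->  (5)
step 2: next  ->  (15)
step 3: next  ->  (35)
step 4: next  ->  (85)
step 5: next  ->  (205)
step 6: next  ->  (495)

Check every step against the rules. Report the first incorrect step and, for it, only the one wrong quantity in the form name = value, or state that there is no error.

Step 1: x = 2*(5) + (1)*(-5) + (0) = 5 — agrees with the record.
Step 2: x = 2*(5) + (1)*(5) + (0) = 15 — in agreement.
Step 3: x = 2*(15) + (1)*(5) + (0) = 35 — in agreement.
Step 4: x = 2*(35) + (1)*(15) + (0) = 85 — consistent with the record.
Step 5: x = 2*(85) + (1)*(35) + (0) = 205 — exactly as logged.
Step 6: x = 2*(205) + (1)*(85) + (0) = 495 — verified.
No step deviates from the rules.

no error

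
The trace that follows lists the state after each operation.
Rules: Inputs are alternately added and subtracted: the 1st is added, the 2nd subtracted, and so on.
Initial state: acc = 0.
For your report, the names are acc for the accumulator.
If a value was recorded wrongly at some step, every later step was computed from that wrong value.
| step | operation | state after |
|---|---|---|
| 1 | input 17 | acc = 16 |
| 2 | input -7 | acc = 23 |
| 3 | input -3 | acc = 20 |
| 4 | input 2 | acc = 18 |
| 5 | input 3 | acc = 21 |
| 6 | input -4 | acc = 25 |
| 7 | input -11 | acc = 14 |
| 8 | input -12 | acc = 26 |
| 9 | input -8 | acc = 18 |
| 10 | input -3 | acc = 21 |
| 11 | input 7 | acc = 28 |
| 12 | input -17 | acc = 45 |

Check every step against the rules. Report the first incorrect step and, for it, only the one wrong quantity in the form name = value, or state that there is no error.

step 1, acc = 17

1. acc = 0 + 17 = 17 (a discrepancy with the trace)
Step 1 is the first one off; corrected, acc = 17.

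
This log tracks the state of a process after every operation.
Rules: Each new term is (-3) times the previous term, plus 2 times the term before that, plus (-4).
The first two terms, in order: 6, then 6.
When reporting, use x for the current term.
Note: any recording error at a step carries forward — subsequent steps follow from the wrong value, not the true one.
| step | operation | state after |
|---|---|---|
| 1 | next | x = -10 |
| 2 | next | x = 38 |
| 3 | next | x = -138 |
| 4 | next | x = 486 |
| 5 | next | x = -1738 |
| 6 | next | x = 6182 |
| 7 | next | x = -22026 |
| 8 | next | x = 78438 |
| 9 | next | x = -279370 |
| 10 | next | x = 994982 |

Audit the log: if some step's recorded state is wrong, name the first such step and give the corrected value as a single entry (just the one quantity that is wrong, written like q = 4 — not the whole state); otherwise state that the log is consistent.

Recomputing the run from the initial state:
step 1: x = -10
step 2: x = 38
step 3: x = -138
step 4: x = 486
step 5: x = -1738
step 6: x = 6182
step 7: x = -22026
step 8: x = 78438
step 9: x = -279370
step 10: x = 994982
This matches the log at every step.

no error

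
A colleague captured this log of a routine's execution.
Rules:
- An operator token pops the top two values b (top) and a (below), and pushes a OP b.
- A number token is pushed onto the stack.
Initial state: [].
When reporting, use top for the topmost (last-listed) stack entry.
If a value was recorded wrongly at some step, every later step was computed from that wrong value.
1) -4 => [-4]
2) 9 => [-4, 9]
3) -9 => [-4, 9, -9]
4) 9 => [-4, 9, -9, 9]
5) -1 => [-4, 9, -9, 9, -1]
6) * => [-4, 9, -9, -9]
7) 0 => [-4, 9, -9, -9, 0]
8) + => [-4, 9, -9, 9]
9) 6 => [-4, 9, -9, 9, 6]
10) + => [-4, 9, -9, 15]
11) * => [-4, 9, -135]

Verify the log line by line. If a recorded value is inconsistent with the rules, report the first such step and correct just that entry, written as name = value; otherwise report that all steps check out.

Recomputing the run from the initial state:
step 1: [-4]
step 2: [-4, 9]
step 3: [-4, 9, -9]
step 4: [-4, 9, -9, 9]
step 5: [-4, 9, -9, 9, -1]
step 6: [-4, 9, -9, -9]
step 7: [-4, 9, -9, -9, 0]
step 8: [-4, 9, -9, -9]
step 9: [-4, 9, -9, -9, 6]
step 10: [-4, 9, -9, -3]
step 11: [-4, 9, 27]
The first disagreement with the log is at step 8, where the value should be top = -9.

step 8, top = -9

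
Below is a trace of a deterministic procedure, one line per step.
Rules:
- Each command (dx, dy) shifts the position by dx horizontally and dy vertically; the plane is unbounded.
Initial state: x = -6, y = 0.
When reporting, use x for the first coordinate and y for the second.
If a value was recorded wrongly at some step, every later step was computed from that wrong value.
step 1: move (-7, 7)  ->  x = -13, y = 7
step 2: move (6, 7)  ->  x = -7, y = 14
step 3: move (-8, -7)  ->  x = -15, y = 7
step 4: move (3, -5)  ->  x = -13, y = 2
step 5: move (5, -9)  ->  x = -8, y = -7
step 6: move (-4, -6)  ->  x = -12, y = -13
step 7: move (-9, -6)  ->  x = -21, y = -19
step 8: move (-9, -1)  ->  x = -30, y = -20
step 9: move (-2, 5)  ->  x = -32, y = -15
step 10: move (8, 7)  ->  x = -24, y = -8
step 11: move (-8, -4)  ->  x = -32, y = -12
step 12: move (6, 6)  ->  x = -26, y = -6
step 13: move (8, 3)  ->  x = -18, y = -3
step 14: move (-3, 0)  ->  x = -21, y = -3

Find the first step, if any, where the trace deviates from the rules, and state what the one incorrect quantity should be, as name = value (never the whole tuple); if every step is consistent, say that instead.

step 4, x = -12

Recomputing the run from the initial state:
step 1: x = -13, y = 7
step 2: x = -7, y = 14
step 3: x = -15, y = 7
step 4: x = -12, y = 2
step 5: x = -7, y = -7
step 6: x = -11, y = -13
step 7: x = -20, y = -19
step 8: x = -29, y = -20
step 9: x = -31, y = -15
step 10: x = -23, y = -8
step 11: x = -31, y = -12
step 12: x = -25, y = -6
step 13: x = -17, y = -3
step 14: x = -20, y = -3
The first disagreement with the trace is at step 4, where the value should be x = -12.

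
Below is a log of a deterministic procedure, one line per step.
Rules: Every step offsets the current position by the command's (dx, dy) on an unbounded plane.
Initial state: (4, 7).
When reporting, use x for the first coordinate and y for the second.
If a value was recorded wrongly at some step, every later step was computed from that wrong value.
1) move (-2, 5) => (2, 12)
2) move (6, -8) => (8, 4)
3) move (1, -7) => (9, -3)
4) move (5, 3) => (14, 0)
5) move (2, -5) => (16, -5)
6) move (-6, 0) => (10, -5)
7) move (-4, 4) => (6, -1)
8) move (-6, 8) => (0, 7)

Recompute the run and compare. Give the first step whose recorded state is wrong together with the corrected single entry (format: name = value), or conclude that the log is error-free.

no error

1. x = 4 + (-2) = 2, y = 7 + (5) = 12 (no discrepancy)
2. x = 2 + (6) = 8, y = 12 + (-8) = 4 (no discrepancy)
3. x = 8 + (1) = 9, y = 4 + (-7) = -3 (matches)
4. x = 9 + (5) = 14, y = -3 + (3) = 0 (no discrepancy)
5. x = 14 + (2) = 16, y = 0 + (-5) = -5 (consistent with the log)
6. x = 16 + (-6) = 10, y = -5 + (0) = -5 (same as recorded)
7. x = 10 + (-4) = 6, y = -5 + (4) = -1 (exactly as logged)
8. x = 6 + (-6) = 0, y = -1 + (8) = 7 (no discrepancy)
No step deviates from the rules.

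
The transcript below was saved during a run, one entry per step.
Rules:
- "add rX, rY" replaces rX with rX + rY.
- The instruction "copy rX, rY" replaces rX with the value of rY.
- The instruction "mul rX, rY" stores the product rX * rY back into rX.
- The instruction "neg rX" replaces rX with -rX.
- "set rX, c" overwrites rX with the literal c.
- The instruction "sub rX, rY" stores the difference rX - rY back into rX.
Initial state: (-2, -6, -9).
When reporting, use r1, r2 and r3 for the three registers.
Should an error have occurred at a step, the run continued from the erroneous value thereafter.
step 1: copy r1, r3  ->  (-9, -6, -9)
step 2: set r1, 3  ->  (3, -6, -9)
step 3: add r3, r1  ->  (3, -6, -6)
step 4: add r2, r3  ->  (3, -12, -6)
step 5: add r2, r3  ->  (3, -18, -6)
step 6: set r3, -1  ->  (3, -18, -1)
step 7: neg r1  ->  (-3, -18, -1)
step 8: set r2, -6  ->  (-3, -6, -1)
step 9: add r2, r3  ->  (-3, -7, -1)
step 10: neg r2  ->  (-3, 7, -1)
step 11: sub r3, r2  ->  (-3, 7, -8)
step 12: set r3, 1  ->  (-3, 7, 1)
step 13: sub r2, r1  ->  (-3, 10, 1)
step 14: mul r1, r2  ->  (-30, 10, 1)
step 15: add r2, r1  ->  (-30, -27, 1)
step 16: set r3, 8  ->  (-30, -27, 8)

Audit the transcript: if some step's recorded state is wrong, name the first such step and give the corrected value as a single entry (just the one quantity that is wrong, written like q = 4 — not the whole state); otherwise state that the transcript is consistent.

step 1: r1 = -9 -> consistent with the transcript
step 2: r1 = 3 -> in agreement
step 3: r3 = -9 + 3 = -6 -> consistent with the transcript
step 4: r2 = -6 + -6 = -12 -> same as recorded
step 5: r2 = -12 + -6 = -18 -> in agreement
step 6: r3 = -1 -> no discrepancy
step 7: r1 = -(3) = -3 -> no discrepancy
step 8: r2 = -6 -> exactly as logged
step 9: r2 = -6 + -1 = -7 -> agrees with the transcript
step 10: r2 = -(-7) = 7 -> consistent with the transcript
step 11: r3 = -1 - 7 = -8 -> checks out
step 12: r3 = 1 -> no discrepancy
step 13: r2 = 7 - -3 = 10 -> confirmed correct
step 14: r1 = -3 * 10 = -30 -> confirmed correct
step 15: r2 = 10 + -30 = -20 -> the transcript disagrees here
That makes step 15 the first incorrect line — r2 = -20 is what it should show.

step 15, r2 = -20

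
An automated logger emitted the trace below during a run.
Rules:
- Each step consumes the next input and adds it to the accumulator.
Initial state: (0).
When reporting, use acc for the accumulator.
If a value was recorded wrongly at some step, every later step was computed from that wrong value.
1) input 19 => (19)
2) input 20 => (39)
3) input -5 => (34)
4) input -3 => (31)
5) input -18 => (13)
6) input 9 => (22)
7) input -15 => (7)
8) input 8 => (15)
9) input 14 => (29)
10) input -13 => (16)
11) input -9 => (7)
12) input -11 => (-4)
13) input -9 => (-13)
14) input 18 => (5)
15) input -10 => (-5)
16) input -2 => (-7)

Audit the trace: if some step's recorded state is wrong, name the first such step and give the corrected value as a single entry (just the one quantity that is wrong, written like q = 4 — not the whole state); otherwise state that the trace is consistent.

1. acc = 0 + 19 = 19 (no discrepancy)
2. acc = 19 + 20 = 39 (checks out)
3. acc = 39 + -5 = 34 (in agreement)
4. acc = 34 + -3 = 31 (no discrepancy)
5. acc = 31 + -18 = 13 (exactly as logged)
6. acc = 13 + 9 = 22 (exactly as logged)
7. acc = 22 + -15 = 7 (agrees with the trace)
8. acc = 7 + 8 = 15 (matches)
9. acc = 15 + 14 = 29 (consistent with the trace)
10. acc = 29 + -13 = 16 (verified)
11. acc = 16 + -9 = 7 (exactly as logged)
12. acc = 7 + -11 = -4 (consistent with the trace)
13. acc = -4 + -9 = -13 (verified)
14. acc = -13 + 18 = 5 (no discrepancy)
15. acc = 5 + -10 = -5 (exactly as logged)
16. acc = -5 + -2 = -7 (exactly as logged)
All steps check out; nothing to correct.

no error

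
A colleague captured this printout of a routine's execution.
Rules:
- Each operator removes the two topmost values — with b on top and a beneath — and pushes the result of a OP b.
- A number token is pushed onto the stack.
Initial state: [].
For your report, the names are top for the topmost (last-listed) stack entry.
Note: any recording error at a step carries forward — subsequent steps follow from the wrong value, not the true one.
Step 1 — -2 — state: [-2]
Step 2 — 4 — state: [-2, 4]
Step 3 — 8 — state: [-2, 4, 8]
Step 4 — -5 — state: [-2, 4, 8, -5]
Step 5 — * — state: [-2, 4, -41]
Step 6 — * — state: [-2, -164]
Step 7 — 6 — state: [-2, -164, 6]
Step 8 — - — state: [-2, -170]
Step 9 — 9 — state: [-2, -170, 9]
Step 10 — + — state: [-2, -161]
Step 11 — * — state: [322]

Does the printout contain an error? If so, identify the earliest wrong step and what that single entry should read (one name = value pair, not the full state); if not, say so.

step 5, top = -40

Recomputing the run from the initial state:
step 1: [-2]
step 2: [-2, 4]
step 3: [-2, 4, 8]
step 4: [-2, 4, 8, -5]
step 5: [-2, 4, -40]
step 6: [-2, -160]
step 7: [-2, -160, 6]
step 8: [-2, -166]
step 9: [-2, -166, 9]
step 10: [-2, -157]
step 11: [314]
The first disagreement with the printout is at step 5, where the value should be top = -40.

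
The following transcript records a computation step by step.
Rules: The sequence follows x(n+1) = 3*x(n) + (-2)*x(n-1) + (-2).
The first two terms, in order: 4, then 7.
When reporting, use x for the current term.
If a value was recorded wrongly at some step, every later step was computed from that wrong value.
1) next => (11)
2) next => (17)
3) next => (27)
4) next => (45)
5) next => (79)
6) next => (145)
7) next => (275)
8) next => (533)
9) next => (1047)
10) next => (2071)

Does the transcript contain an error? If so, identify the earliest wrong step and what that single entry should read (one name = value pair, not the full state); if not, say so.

Recomputing the run from the initial state:
step 1: x = 11
step 2: x = 17
step 3: x = 27
step 4: x = 45
step 5: x = 79
step 6: x = 145
step 7: x = 275
step 8: x = 533
step 9: x = 1047
step 10: x = 2073
The first disagreement with the transcript is at step 10, where the value should be x = 2073.

step 10, x = 2073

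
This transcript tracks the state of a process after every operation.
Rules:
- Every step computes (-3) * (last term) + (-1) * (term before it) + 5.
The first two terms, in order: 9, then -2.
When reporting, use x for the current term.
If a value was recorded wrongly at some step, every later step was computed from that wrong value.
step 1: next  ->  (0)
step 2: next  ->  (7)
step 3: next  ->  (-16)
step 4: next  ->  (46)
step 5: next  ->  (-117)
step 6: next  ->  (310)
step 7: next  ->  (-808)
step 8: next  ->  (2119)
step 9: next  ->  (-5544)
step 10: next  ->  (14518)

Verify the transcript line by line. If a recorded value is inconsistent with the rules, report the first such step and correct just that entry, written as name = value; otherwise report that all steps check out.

step 1, x = 2

Step 1: x = -3*(-2) + (-1)*(9) + (5) = 2 — a discrepancy with the transcript.
Step 1 is the first one off; corrected, x = 2.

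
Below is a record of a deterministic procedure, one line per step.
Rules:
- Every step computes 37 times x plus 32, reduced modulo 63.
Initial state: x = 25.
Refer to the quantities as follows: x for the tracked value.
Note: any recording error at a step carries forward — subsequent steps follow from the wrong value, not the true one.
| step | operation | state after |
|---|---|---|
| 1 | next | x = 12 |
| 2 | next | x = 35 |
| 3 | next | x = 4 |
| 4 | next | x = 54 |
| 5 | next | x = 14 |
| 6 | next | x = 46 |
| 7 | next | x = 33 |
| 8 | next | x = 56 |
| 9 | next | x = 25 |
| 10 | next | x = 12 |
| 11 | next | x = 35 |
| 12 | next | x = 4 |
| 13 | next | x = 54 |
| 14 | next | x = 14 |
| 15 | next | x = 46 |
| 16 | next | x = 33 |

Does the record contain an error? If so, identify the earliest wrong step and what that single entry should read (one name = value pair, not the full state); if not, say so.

no error

1. x = (37*25 + 32) mod 63 = 12 (exactly as logged)
2. x = (37*12 + 32) mod 63 = 35 (checks out)
3. x = (37*35 + 32) mod 63 = 4 (consistent with the record)
4. x = (37*4 + 32) mod 63 = 54 (matches)
5. x = (37*54 + 32) mod 63 = 14 (in agreement)
6. x = (37*14 + 32) mod 63 = 46 (confirmed correct)
7. x = (37*46 + 32) mod 63 = 33 (confirmed correct)
8. x = (37*33 + 32) mod 63 = 56 (in agreement)
9. x = (37*56 + 32) mod 63 = 25 (consistent with the record)
10. x = (37*25 + 32) mod 63 = 12 (in agreement)
11. x = (37*12 + 32) mod 63 = 35 (agrees with the record)
12. x = (37*35 + 32) mod 63 = 4 (same as recorded)
13. x = (37*4 + 32) mod 63 = 54 (verified)
14. x = (37*54 + 32) mod 63 = 14 (consistent with the record)
15. x = (37*14 + 32) mod 63 = 46 (exactly as logged)
16. x = (37*46 + 32) mod 63 = 33 (verified)
All steps check out; nothing to correct.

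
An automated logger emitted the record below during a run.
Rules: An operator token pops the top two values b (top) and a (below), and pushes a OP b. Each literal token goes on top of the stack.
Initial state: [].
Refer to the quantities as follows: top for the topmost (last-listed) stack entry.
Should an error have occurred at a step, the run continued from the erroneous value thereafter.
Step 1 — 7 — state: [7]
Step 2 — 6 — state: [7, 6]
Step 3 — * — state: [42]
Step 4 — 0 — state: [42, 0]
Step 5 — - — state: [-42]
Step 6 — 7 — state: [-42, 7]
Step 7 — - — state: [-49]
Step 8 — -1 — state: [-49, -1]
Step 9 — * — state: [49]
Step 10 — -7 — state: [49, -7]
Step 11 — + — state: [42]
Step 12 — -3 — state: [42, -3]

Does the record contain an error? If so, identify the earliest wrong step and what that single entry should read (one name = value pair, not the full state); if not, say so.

step 5, top = 42

Recomputing the run from the initial state:
step 1: [7]
step 2: [7, 6]
step 3: [42]
step 4: [42, 0]
step 5: [42]
step 6: [42, 7]
step 7: [35]
step 8: [35, -1]
step 9: [-35]
step 10: [-35, -7]
step 11: [-42]
step 12: [-42, -3]
The first disagreement with the record is at step 5, where the value should be top = 42.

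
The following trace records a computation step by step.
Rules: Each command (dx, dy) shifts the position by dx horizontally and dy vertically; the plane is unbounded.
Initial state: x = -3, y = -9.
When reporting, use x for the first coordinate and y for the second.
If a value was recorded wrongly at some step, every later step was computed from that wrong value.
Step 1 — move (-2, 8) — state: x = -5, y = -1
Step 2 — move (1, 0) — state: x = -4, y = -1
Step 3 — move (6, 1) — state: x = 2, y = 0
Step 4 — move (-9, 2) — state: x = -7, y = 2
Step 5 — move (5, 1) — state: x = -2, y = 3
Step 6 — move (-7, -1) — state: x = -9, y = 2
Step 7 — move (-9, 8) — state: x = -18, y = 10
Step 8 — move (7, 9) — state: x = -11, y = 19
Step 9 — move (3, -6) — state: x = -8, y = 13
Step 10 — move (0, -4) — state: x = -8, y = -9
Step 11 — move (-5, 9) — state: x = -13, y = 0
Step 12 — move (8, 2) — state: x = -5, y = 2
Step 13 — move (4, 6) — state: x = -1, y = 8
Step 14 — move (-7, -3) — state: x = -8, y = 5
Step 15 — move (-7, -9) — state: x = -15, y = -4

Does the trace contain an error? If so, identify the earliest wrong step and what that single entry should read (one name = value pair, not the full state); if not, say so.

step 10, y = 9

Recomputing the run from the initial state:
step 1: x = -5, y = -1
step 2: x = -4, y = -1
step 3: x = 2, y = 0
step 4: x = -7, y = 2
step 5: x = -2, y = 3
step 6: x = -9, y = 2
step 7: x = -18, y = 10
step 8: x = -11, y = 19
step 9: x = -8, y = 13
step 10: x = -8, y = 9
step 11: x = -13, y = 18
step 12: x = -5, y = 20
step 13: x = -1, y = 26
step 14: x = -8, y = 23
step 15: x = -15, y = 14
The first disagreement with the trace is at step 10, where the value should be y = 9.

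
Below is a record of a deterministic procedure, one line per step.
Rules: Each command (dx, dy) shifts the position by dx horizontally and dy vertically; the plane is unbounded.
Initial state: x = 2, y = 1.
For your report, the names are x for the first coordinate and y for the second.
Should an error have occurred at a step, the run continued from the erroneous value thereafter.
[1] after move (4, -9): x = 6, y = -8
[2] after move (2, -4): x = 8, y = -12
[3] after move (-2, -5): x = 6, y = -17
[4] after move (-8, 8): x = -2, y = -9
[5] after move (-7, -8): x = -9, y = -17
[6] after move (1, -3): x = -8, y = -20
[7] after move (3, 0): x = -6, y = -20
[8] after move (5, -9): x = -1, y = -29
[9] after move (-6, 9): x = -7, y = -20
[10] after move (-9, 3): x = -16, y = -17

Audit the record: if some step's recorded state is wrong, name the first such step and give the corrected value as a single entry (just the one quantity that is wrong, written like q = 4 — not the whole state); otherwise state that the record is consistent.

Recomputing the run from the initial state:
step 1: x = 6, y = -8
step 2: x = 8, y = -12
step 3: x = 6, y = -17
step 4: x = -2, y = -9
step 5: x = -9, y = -17
step 6: x = -8, y = -20
step 7: x = -5, y = -20
step 8: x = 0, y = -29
step 9: x = -6, y = -20
step 10: x = -15, y = -17
The first disagreement with the record is at step 7, where the value should be x = -5.

step 7, x = -5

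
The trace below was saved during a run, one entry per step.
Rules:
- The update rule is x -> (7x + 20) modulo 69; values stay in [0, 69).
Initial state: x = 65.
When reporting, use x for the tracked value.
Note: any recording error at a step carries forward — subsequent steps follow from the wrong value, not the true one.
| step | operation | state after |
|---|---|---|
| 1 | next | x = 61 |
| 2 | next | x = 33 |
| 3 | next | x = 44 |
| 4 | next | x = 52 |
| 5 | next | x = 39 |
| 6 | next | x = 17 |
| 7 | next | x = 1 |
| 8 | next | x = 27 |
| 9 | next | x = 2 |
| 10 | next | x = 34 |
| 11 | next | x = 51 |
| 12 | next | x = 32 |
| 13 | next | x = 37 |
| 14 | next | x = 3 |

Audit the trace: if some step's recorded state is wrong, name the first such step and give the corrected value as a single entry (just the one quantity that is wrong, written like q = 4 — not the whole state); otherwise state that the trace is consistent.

no error

Recomputing the run from the initial state:
step 1: x = 61
step 2: x = 33
step 3: x = 44
step 4: x = 52
step 5: x = 39
step 6: x = 17
step 7: x = 1
step 8: x = 27
step 9: x = 2
step 10: x = 34
step 11: x = 51
step 12: x = 32
step 13: x = 37
step 14: x = 3
This matches the trace at every step.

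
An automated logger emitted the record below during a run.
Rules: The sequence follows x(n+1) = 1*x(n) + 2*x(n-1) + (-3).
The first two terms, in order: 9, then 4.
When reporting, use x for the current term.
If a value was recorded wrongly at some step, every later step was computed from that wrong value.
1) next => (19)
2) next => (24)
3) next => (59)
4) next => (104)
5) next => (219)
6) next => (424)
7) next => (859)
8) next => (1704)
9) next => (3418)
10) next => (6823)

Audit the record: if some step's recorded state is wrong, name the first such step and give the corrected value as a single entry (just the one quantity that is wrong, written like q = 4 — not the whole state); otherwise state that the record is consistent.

Recomputing the run from the initial state:
step 1: x = 19
step 2: x = 24
step 3: x = 59
step 4: x = 104
step 5: x = 219
step 6: x = 424
step 7: x = 859
step 8: x = 1704
step 9: x = 3419
step 10: x = 6824
The first disagreement with the record is at step 9, where the value should be x = 3419.

step 9, x = 3419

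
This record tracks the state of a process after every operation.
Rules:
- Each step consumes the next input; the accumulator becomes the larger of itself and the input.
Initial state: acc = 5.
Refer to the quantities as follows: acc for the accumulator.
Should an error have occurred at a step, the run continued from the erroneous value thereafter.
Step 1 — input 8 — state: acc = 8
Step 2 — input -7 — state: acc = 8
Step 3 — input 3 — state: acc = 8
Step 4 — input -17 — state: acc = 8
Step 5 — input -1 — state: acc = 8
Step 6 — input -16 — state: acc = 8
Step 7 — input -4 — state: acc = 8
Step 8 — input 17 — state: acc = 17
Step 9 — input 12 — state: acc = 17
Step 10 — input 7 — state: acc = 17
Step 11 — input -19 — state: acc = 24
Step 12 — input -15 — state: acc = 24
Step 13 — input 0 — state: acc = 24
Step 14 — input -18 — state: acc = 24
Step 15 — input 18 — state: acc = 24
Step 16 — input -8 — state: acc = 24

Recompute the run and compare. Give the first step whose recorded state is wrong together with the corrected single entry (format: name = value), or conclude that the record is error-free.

step 11, acc = 17

step 1: acc = max(5, 8) = 8 -> agrees with the record
step 2: acc = max(8, -7) = 8 -> confirmed correct
step 3: acc = max(8, 3) = 8 -> no discrepancy
step 4: acc = max(8, -17) = 8 -> no discrepancy
step 5: acc = max(8, -1) = 8 -> confirmed correct
step 6: acc = max(8, -16) = 8 -> in agreement
step 7: acc = max(8, -4) = 8 -> same as recorded
step 8: acc = max(8, 17) = 17 -> same as recorded
step 9: acc = max(17, 12) = 17 -> checks out
step 10: acc = max(17, 7) = 17 -> agrees with the record
step 11: acc = max(17, -19) = 17 -> first mismatch against the record
First incorrect step: 11; the correct value is acc = 17.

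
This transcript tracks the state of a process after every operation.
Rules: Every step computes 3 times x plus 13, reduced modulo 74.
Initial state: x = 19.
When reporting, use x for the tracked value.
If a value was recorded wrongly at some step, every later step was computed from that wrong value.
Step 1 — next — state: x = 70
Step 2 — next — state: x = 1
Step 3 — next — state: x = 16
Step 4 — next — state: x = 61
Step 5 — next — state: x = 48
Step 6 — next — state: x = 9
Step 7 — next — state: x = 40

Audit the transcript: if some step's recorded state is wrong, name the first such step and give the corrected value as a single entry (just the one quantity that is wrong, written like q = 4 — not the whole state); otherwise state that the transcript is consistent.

no error

step 1: x = (3*19 + 13) mod 74 = 70 -> same as recorded
step 2: x = (3*70 + 13) mod 74 = 1 -> same as recorded
step 3: x = (3*1 + 13) mod 74 = 16 -> exactly as logged
step 4: x = (3*16 + 13) mod 74 = 61 -> same as recorded
step 5: x = (3*61 + 13) mod 74 = 48 -> consistent with the transcript
step 6: x = (3*48 + 13) mod 74 = 9 -> confirmed correct
step 7: x = (3*9 + 13) mod 74 = 40 -> agrees with the transcript
Each recorded entry agrees with the recomputation.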